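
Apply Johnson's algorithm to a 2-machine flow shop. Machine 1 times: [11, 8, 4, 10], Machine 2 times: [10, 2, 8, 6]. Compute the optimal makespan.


Apply Johnson's rule:
  Group 1 (a <= b): [(3, 4, 8)]
  Group 2 (a > b): [(1, 11, 10), (4, 10, 6), (2, 8, 2)]
Optimal job order: [3, 1, 4, 2]
Schedule:
  Job 3: M1 done at 4, M2 done at 12
  Job 1: M1 done at 15, M2 done at 25
  Job 4: M1 done at 25, M2 done at 31
  Job 2: M1 done at 33, M2 done at 35
Makespan = 35

35


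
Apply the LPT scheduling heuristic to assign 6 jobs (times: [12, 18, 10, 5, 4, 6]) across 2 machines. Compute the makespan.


Sort jobs in decreasing order (LPT): [18, 12, 10, 6, 5, 4]
Assign each job to the least loaded machine:
  Machine 1: jobs [18, 6, 4], load = 28
  Machine 2: jobs [12, 10, 5], load = 27
Makespan = max load = 28

28


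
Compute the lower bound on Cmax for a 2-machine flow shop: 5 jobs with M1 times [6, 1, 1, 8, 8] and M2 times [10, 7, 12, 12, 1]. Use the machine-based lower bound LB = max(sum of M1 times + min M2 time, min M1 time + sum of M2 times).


LB1 = sum(M1 times) + min(M2 times) = 24 + 1 = 25
LB2 = min(M1 times) + sum(M2 times) = 1 + 42 = 43
Lower bound = max(LB1, LB2) = max(25, 43) = 43

43


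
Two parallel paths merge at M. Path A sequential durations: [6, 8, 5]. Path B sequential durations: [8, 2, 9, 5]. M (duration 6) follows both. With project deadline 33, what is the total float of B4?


Forward pass: ES(B4) = sum of predecessors on chain B = 19
EF = ES + duration = 19 + 5 = 24
Backward pass: LF(M) = deadline = 33; LS(M) = 33 - 6 = 27
LF(B4) = LS(M) - sum(successors on chain B) = 27 - 0 = 27
LS = LF - duration = 27 - 5 = 22
Total float = LS - ES = 22 - 19 = 3

3


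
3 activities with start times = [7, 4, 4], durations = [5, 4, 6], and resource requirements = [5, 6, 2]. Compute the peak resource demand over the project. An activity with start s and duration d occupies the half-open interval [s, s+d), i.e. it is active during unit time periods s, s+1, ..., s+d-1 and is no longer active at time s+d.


Each activity i is active on [start_i, start_i + duration_i).
Compute total resource usage per time slot:
  t=0: active resources = [], total = 0
  t=1: active resources = [], total = 0
  t=2: active resources = [], total = 0
  t=3: active resources = [], total = 0
  t=4: active resources = [6, 2], total = 8
  t=5: active resources = [6, 2], total = 8
  t=6: active resources = [6, 2], total = 8
  t=7: active resources = [5, 6, 2], total = 13
  t=8: active resources = [5, 2], total = 7
  t=9: active resources = [5, 2], total = 7
  t=10: active resources = [5], total = 5
  t=11: active resources = [5], total = 5
Peak resource demand = 13

13


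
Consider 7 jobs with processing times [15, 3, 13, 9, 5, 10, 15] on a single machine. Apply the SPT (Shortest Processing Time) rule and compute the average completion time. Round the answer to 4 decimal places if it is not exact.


Sort jobs by processing time (SPT order): [3, 5, 9, 10, 13, 15, 15]
Compute completion times sequentially:
  Job 1: processing = 3, completes at 3
  Job 2: processing = 5, completes at 8
  Job 3: processing = 9, completes at 17
  Job 4: processing = 10, completes at 27
  Job 5: processing = 13, completes at 40
  Job 6: processing = 15, completes at 55
  Job 7: processing = 15, completes at 70
Sum of completion times = 220
Average completion time = 220/7 = 31.4286

31.4286


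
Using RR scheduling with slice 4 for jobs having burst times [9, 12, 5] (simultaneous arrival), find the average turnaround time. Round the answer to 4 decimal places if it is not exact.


Time quantum = 4
Execution trace:
  J1 runs 4 units, time = 4
  J2 runs 4 units, time = 8
  J3 runs 4 units, time = 12
  J1 runs 4 units, time = 16
  J2 runs 4 units, time = 20
  J3 runs 1 units, time = 21
  J1 runs 1 units, time = 22
  J2 runs 4 units, time = 26
Finish times: [22, 26, 21]
Average turnaround = 69/3 = 23.0

23.0


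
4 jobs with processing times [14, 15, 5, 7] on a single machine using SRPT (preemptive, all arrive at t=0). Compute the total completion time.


Since all jobs arrive at t=0, SRPT equals SPT ordering.
SPT order: [5, 7, 14, 15]
Completion times:
  Job 1: p=5, C=5
  Job 2: p=7, C=12
  Job 3: p=14, C=26
  Job 4: p=15, C=41
Total completion time = 5 + 12 + 26 + 41 = 84

84


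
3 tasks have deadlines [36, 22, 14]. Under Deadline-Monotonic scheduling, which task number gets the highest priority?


Sort tasks by relative deadline (ascending):
  Task 3: deadline = 14
  Task 2: deadline = 22
  Task 1: deadline = 36
Priority order (highest first): [3, 2, 1]
Highest priority task = 3

3


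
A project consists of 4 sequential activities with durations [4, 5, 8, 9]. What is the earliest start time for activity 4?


Activity 4 starts after activities 1 through 3 complete.
Predecessor durations: [4, 5, 8]
ES = 4 + 5 + 8 = 17

17


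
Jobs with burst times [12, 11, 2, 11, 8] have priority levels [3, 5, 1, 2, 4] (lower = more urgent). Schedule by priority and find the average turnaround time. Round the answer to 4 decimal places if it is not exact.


Sort by priority (ascending = highest first):
Order: [(1, 2), (2, 11), (3, 12), (4, 8), (5, 11)]
Completion times:
  Priority 1, burst=2, C=2
  Priority 2, burst=11, C=13
  Priority 3, burst=12, C=25
  Priority 4, burst=8, C=33
  Priority 5, burst=11, C=44
Average turnaround = 117/5 = 23.4

23.4


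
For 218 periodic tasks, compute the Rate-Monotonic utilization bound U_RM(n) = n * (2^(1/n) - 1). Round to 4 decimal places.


Compute 2^(1/218) = 1.0031846344
Subtract 1: 1.0031846344 - 1 = 0.0031846344
Multiply by n: 218 * 0.0031846344 = 0.6942502992
Round to 4 dp: 0.6943

0.6943


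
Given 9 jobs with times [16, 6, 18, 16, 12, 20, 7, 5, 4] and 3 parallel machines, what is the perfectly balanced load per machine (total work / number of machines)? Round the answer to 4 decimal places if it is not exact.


Total processing time = 16 + 6 + 18 + 16 + 12 + 20 + 7 + 5 + 4 = 104
Number of machines = 3
Ideal balanced load = 104 / 3 = 34.6667

34.6667


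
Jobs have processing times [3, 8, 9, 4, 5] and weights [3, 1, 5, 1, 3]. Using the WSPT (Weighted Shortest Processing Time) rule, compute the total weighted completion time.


Compute p/w ratios and sort ascending (WSPT): [(3, 3), (5, 3), (9, 5), (4, 1), (8, 1)]
Compute weighted completion times:
  Job (p=3,w=3): C=3, w*C=3*3=9
  Job (p=5,w=3): C=8, w*C=3*8=24
  Job (p=9,w=5): C=17, w*C=5*17=85
  Job (p=4,w=1): C=21, w*C=1*21=21
  Job (p=8,w=1): C=29, w*C=1*29=29
Total weighted completion time = 168

168


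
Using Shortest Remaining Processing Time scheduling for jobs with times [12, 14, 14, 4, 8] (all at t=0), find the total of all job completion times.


Since all jobs arrive at t=0, SRPT equals SPT ordering.
SPT order: [4, 8, 12, 14, 14]
Completion times:
  Job 1: p=4, C=4
  Job 2: p=8, C=12
  Job 3: p=12, C=24
  Job 4: p=14, C=38
  Job 5: p=14, C=52
Total completion time = 4 + 12 + 24 + 38 + 52 = 130

130


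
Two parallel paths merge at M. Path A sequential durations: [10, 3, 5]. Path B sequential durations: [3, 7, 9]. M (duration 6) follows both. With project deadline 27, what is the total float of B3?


Forward pass: ES(B3) = sum of predecessors on chain B = 10
EF = ES + duration = 10 + 9 = 19
Backward pass: LF(M) = deadline = 27; LS(M) = 27 - 6 = 21
LF(B3) = LS(M) - sum(successors on chain B) = 21 - 0 = 21
LS = LF - duration = 21 - 9 = 12
Total float = LS - ES = 12 - 10 = 2

2


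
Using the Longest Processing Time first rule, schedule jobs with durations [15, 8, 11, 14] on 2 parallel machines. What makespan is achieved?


Sort jobs in decreasing order (LPT): [15, 14, 11, 8]
Assign each job to the least loaded machine:
  Machine 1: jobs [15, 8], load = 23
  Machine 2: jobs [14, 11], load = 25
Makespan = max load = 25

25


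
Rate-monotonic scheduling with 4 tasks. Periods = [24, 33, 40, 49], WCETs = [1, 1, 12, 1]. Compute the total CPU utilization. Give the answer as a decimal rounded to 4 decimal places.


Compute individual utilizations (exact fractions):
  Task 1: C/T = 1/24 (approx. 0.0417)
  Task 2: C/T = 1/33 (approx. 0.0303)
  Task 3: C/T = 12/40 = 3/10 (approx. 0.3)
  Task 4: C/T = 1/49 (approx. 0.0204)
Total utilization U = 1/24 + 1/33 + 3/10 + 1/49 = 25379/64680
Rounded to 4 decimal places: U = 0.3924
RM (Liu & Layland) bound for 4 tasks = 0.756828; compare with U = 25379/64680 (approx. 0.392378)
U <= bound, so schedulable by RM sufficient condition.

0.3924


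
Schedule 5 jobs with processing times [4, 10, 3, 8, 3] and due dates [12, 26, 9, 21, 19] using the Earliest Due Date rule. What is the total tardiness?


Sort by due date (EDD order): [(3, 9), (4, 12), (3, 19), (8, 21), (10, 26)]
Compute completion times and tardiness:
  Job 1: p=3, d=9, C=3, tardiness=max(0,3-9)=0
  Job 2: p=4, d=12, C=7, tardiness=max(0,7-12)=0
  Job 3: p=3, d=19, C=10, tardiness=max(0,10-19)=0
  Job 4: p=8, d=21, C=18, tardiness=max(0,18-21)=0
  Job 5: p=10, d=26, C=28, tardiness=max(0,28-26)=2
Total tardiness = 2

2


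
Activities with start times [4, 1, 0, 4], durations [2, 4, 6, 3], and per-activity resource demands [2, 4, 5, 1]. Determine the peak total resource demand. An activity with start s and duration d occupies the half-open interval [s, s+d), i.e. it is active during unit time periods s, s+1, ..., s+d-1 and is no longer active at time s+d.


Each activity i is active on [start_i, start_i + duration_i).
Compute total resource usage per time slot:
  t=0: active resources = [5], total = 5
  t=1: active resources = [4, 5], total = 9
  t=2: active resources = [4, 5], total = 9
  t=3: active resources = [4, 5], total = 9
  t=4: active resources = [2, 4, 5, 1], total = 12
  t=5: active resources = [2, 5, 1], total = 8
  t=6: active resources = [1], total = 1
Peak resource demand = 12

12


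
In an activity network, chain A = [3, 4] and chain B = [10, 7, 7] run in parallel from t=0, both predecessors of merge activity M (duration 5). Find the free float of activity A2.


ES(A2) = sum of predecessors on chain A = 3
EF(A2) = ES + duration = 3 + 4 = 7
Successor of A2 is M. ES(M) = max(sum(A), sum(B)) = max(7, 24) = 24
Free float = ES(successor) - EF(current) = 24 - 7 = 17

17


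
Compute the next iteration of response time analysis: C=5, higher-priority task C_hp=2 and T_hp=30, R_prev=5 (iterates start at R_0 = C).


R_next = C + ceil(R_prev / T_hp) * C_hp
ceil(5 / 30) = ceil(0.1667) = 1
Interference = 1 * 2 = 2
R_next = 5 + 2 = 7

7


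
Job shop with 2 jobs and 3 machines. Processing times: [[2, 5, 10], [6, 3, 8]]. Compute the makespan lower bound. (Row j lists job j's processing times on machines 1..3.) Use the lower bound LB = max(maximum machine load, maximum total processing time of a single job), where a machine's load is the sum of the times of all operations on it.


Machine loads:
  Machine 1: 2 + 6 = 8
  Machine 2: 5 + 3 = 8
  Machine 3: 10 + 8 = 18
Max machine load = 18
Job totals:
  Job 1: 17
  Job 2: 17
Max job total = 17
Lower bound = max(18, 17) = 18

18


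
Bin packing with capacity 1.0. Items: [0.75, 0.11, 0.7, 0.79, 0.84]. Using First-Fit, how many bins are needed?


Place items sequentially using First-Fit:
  Item 0.75 -> new Bin 1
  Item 0.11 -> Bin 1 (now 0.86)
  Item 0.7 -> new Bin 2
  Item 0.79 -> new Bin 3
  Item 0.84 -> new Bin 4
Total bins used = 4

4


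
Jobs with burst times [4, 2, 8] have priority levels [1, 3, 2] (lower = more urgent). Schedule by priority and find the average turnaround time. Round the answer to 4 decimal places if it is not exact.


Sort by priority (ascending = highest first):
Order: [(1, 4), (2, 8), (3, 2)]
Completion times:
  Priority 1, burst=4, C=4
  Priority 2, burst=8, C=12
  Priority 3, burst=2, C=14
Average turnaround = 30/3 = 10.0

10.0


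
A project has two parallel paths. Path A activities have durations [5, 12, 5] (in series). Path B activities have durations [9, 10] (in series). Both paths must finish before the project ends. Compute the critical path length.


Path A total = 5 + 12 + 5 = 22
Path B total = 9 + 10 = 19
Critical path = longest path = max(22, 19) = 22

22


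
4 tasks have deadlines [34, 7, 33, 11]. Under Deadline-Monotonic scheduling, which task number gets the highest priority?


Sort tasks by relative deadline (ascending):
  Task 2: deadline = 7
  Task 4: deadline = 11
  Task 3: deadline = 33
  Task 1: deadline = 34
Priority order (highest first): [2, 4, 3, 1]
Highest priority task = 2

2


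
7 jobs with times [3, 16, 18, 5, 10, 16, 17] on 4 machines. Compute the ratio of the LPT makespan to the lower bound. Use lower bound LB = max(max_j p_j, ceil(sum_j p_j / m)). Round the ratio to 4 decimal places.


LPT order: [18, 17, 16, 16, 10, 5, 3]
Machine loads after assignment: [18, 20, 26, 21]
LPT makespan = 26
Lower bound = max(max_job, ceil(total/4)) = max(18, 22) = 22
Ratio = 26 / 22 = 1.1818

1.1818


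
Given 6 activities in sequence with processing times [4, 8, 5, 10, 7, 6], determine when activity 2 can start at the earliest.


Activity 2 starts after activities 1 through 1 complete.
Predecessor durations: [4]
ES = 4 = 4

4


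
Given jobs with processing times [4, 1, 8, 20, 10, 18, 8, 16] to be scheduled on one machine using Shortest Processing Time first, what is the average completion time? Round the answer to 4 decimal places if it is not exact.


Sort jobs by processing time (SPT order): [1, 4, 8, 8, 10, 16, 18, 20]
Compute completion times sequentially:
  Job 1: processing = 1, completes at 1
  Job 2: processing = 4, completes at 5
  Job 3: processing = 8, completes at 13
  Job 4: processing = 8, completes at 21
  Job 5: processing = 10, completes at 31
  Job 6: processing = 16, completes at 47
  Job 7: processing = 18, completes at 65
  Job 8: processing = 20, completes at 85
Sum of completion times = 268
Average completion time = 268/8 = 33.5

33.5


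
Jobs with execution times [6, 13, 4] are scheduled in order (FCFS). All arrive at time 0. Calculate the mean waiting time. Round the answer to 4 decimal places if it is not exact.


FCFS order (as given): [6, 13, 4]
Waiting times:
  Job 1: wait = 0
  Job 2: wait = 6
  Job 3: wait = 19
Sum of waiting times = 25
Average waiting time = 25/3 = 8.3333

8.3333


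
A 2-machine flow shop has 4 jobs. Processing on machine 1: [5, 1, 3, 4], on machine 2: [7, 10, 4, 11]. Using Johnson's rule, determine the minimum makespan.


Apply Johnson's rule:
  Group 1 (a <= b): [(2, 1, 10), (3, 3, 4), (4, 4, 11), (1, 5, 7)]
  Group 2 (a > b): []
Optimal job order: [2, 3, 4, 1]
Schedule:
  Job 2: M1 done at 1, M2 done at 11
  Job 3: M1 done at 4, M2 done at 15
  Job 4: M1 done at 8, M2 done at 26
  Job 1: M1 done at 13, M2 done at 33
Makespan = 33

33


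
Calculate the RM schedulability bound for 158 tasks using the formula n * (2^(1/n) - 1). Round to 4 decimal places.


Compute 2^(1/158) = 1.0043966445
Subtract 1: 1.0043966445 - 1 = 0.0043966445
Multiply by n: 158 * 0.0043966445 = 0.6946698310
Round to 4 dp: 0.6947

0.6947


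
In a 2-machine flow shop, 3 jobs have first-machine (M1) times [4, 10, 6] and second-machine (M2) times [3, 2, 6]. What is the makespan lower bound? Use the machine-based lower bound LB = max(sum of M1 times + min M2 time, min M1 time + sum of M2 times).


LB1 = sum(M1 times) + min(M2 times) = 20 + 2 = 22
LB2 = min(M1 times) + sum(M2 times) = 4 + 11 = 15
Lower bound = max(LB1, LB2) = max(22, 15) = 22

22


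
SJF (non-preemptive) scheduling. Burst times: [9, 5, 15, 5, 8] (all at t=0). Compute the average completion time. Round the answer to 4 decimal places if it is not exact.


SJF order (ascending): [5, 5, 8, 9, 15]
Completion times:
  Job 1: burst=5, C=5
  Job 2: burst=5, C=10
  Job 3: burst=8, C=18
  Job 4: burst=9, C=27
  Job 5: burst=15, C=42
Average completion = 102/5 = 20.4

20.4


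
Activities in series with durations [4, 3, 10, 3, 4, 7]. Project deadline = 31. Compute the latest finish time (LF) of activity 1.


LF(activity 1) = deadline - sum of successor durations
Successors: activities 2 through 6 with durations [3, 10, 3, 4, 7]
Sum of successor durations = 27
LF = 31 - 27 = 4

4


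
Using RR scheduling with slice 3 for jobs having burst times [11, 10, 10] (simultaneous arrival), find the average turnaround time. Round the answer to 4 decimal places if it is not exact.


Time quantum = 3
Execution trace:
  J1 runs 3 units, time = 3
  J2 runs 3 units, time = 6
  J3 runs 3 units, time = 9
  J1 runs 3 units, time = 12
  J2 runs 3 units, time = 15
  J3 runs 3 units, time = 18
  J1 runs 3 units, time = 21
  J2 runs 3 units, time = 24
  J3 runs 3 units, time = 27
  J1 runs 2 units, time = 29
  J2 runs 1 units, time = 30
  J3 runs 1 units, time = 31
Finish times: [29, 30, 31]
Average turnaround = 90/3 = 30.0

30.0


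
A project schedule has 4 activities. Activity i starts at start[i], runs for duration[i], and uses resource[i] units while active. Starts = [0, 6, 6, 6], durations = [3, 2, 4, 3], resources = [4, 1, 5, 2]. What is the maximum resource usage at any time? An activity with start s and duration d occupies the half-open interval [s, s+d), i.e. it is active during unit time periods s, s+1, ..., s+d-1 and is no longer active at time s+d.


Each activity i is active on [start_i, start_i + duration_i).
Compute total resource usage per time slot:
  t=0: active resources = [4], total = 4
  t=1: active resources = [4], total = 4
  t=2: active resources = [4], total = 4
  t=3: active resources = [], total = 0
  t=4: active resources = [], total = 0
  t=5: active resources = [], total = 0
  t=6: active resources = [1, 5, 2], total = 8
  t=7: active resources = [1, 5, 2], total = 8
  t=8: active resources = [5, 2], total = 7
  t=9: active resources = [5], total = 5
Peak resource demand = 8

8


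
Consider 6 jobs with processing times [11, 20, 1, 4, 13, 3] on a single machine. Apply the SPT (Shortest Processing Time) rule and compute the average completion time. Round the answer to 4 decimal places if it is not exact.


Sort jobs by processing time (SPT order): [1, 3, 4, 11, 13, 20]
Compute completion times sequentially:
  Job 1: processing = 1, completes at 1
  Job 2: processing = 3, completes at 4
  Job 3: processing = 4, completes at 8
  Job 4: processing = 11, completes at 19
  Job 5: processing = 13, completes at 32
  Job 6: processing = 20, completes at 52
Sum of completion times = 116
Average completion time = 116/6 = 19.3333

19.3333


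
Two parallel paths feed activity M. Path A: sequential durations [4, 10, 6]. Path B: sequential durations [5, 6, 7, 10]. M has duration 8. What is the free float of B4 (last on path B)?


ES(B4) = sum of predecessors on chain B = 18
EF(B4) = ES + duration = 18 + 10 = 28
Successor of B4 is M. ES(M) = max(sum(A), sum(B)) = max(20, 28) = 28
Free float = ES(successor) - EF(current) = 28 - 28 = 0

0


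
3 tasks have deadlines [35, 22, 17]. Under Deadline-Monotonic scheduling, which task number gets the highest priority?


Sort tasks by relative deadline (ascending):
  Task 3: deadline = 17
  Task 2: deadline = 22
  Task 1: deadline = 35
Priority order (highest first): [3, 2, 1]
Highest priority task = 3

3


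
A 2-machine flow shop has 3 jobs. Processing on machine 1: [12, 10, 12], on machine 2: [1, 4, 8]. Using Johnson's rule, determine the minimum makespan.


Apply Johnson's rule:
  Group 1 (a <= b): []
  Group 2 (a > b): [(3, 12, 8), (2, 10, 4), (1, 12, 1)]
Optimal job order: [3, 2, 1]
Schedule:
  Job 3: M1 done at 12, M2 done at 20
  Job 2: M1 done at 22, M2 done at 26
  Job 1: M1 done at 34, M2 done at 35
Makespan = 35

35


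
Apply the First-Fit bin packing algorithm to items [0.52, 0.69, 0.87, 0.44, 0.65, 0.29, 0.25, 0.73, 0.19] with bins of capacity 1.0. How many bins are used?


Place items sequentially using First-Fit:
  Item 0.52 -> new Bin 1
  Item 0.69 -> new Bin 2
  Item 0.87 -> new Bin 3
  Item 0.44 -> Bin 1 (now 0.96)
  Item 0.65 -> new Bin 4
  Item 0.29 -> Bin 2 (now 0.98)
  Item 0.25 -> Bin 4 (now 0.9)
  Item 0.73 -> new Bin 5
  Item 0.19 -> Bin 5 (now 0.92)
Total bins used = 5

5


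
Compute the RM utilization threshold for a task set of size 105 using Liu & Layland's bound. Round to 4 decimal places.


Compute 2^(1/105) = 1.0066232390
Subtract 1: 1.0066232390 - 1 = 0.0066232390
Multiply by n: 105 * 0.0066232390 = 0.6954400950
Round to 4 dp: 0.6954

0.6954


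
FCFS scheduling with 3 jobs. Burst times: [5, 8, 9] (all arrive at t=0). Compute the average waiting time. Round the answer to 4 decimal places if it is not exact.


FCFS order (as given): [5, 8, 9]
Waiting times:
  Job 1: wait = 0
  Job 2: wait = 5
  Job 3: wait = 13
Sum of waiting times = 18
Average waiting time = 18/3 = 6.0

6.0


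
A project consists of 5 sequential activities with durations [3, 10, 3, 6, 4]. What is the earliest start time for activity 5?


Activity 5 starts after activities 1 through 4 complete.
Predecessor durations: [3, 10, 3, 6]
ES = 3 + 10 + 3 + 6 = 22

22


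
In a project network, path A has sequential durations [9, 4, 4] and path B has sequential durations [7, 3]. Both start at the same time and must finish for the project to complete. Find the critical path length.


Path A total = 9 + 4 + 4 = 17
Path B total = 7 + 3 = 10
Critical path = longest path = max(17, 10) = 17

17


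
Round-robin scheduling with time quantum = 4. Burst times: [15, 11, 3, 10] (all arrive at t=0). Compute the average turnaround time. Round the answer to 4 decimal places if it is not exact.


Time quantum = 4
Execution trace:
  J1 runs 4 units, time = 4
  J2 runs 4 units, time = 8
  J3 runs 3 units, time = 11
  J4 runs 4 units, time = 15
  J1 runs 4 units, time = 19
  J2 runs 4 units, time = 23
  J4 runs 4 units, time = 27
  J1 runs 4 units, time = 31
  J2 runs 3 units, time = 34
  J4 runs 2 units, time = 36
  J1 runs 3 units, time = 39
Finish times: [39, 34, 11, 36]
Average turnaround = 120/4 = 30.0

30.0


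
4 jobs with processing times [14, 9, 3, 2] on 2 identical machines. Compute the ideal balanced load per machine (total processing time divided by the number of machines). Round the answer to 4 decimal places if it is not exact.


Total processing time = 14 + 9 + 3 + 2 = 28
Number of machines = 2
Ideal balanced load = 28 / 2 = 14.0

14.0


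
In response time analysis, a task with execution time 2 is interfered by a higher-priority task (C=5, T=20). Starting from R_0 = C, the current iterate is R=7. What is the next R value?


R_next = C + ceil(R_prev / T_hp) * C_hp
ceil(7 / 20) = ceil(0.35) = 1
Interference = 1 * 5 = 5
R_next = 2 + 5 = 7
R_next = R_prev, so the iteration has converged (response time = 7).

7


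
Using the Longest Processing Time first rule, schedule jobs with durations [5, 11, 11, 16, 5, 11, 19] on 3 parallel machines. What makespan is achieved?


Sort jobs in decreasing order (LPT): [19, 16, 11, 11, 11, 5, 5]
Assign each job to the least loaded machine:
  Machine 1: jobs [19, 5], load = 24
  Machine 2: jobs [16, 11], load = 27
  Machine 3: jobs [11, 11, 5], load = 27
Makespan = max load = 27

27


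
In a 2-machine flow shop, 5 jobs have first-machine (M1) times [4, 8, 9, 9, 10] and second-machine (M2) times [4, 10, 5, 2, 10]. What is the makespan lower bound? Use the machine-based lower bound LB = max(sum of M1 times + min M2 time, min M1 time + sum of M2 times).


LB1 = sum(M1 times) + min(M2 times) = 40 + 2 = 42
LB2 = min(M1 times) + sum(M2 times) = 4 + 31 = 35
Lower bound = max(LB1, LB2) = max(42, 35) = 42

42


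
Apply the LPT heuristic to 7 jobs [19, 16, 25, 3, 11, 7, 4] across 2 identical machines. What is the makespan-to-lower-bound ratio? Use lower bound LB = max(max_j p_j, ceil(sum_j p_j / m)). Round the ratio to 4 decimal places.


LPT order: [25, 19, 16, 11, 7, 4, 3]
Machine loads after assignment: [43, 42]
LPT makespan = 43
Lower bound = max(max_job, ceil(total/2)) = max(25, 43) = 43
Ratio = 43 / 43 = 1.0

1.0


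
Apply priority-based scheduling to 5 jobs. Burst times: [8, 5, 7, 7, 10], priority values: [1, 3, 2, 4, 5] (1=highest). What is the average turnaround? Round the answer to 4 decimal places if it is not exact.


Sort by priority (ascending = highest first):
Order: [(1, 8), (2, 7), (3, 5), (4, 7), (5, 10)]
Completion times:
  Priority 1, burst=8, C=8
  Priority 2, burst=7, C=15
  Priority 3, burst=5, C=20
  Priority 4, burst=7, C=27
  Priority 5, burst=10, C=37
Average turnaround = 107/5 = 21.4

21.4


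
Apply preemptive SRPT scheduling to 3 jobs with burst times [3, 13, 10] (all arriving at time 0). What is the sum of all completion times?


Since all jobs arrive at t=0, SRPT equals SPT ordering.
SPT order: [3, 10, 13]
Completion times:
  Job 1: p=3, C=3
  Job 2: p=10, C=13
  Job 3: p=13, C=26
Total completion time = 3 + 13 + 26 = 42

42


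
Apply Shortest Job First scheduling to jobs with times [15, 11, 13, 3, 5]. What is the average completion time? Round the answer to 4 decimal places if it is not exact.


SJF order (ascending): [3, 5, 11, 13, 15]
Completion times:
  Job 1: burst=3, C=3
  Job 2: burst=5, C=8
  Job 3: burst=11, C=19
  Job 4: burst=13, C=32
  Job 5: burst=15, C=47
Average completion = 109/5 = 21.8

21.8


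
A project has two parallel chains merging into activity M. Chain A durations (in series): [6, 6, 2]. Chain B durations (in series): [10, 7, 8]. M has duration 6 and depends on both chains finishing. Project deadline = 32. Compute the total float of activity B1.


Forward pass: ES(B1) = sum of predecessors on chain B = 0
EF = ES + duration = 0 + 10 = 10
Backward pass: LF(M) = deadline = 32; LS(M) = 32 - 6 = 26
LF(B1) = LS(M) - sum(successors on chain B) = 26 - 15 = 11
LS = LF - duration = 11 - 10 = 1
Total float = LS - ES = 1 - 0 = 1

1


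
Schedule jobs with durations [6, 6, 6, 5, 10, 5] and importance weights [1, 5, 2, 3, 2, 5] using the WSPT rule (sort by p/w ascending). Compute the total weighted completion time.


Compute p/w ratios and sort ascending (WSPT): [(5, 5), (6, 5), (5, 3), (6, 2), (10, 2), (6, 1)]
Compute weighted completion times:
  Job (p=5,w=5): C=5, w*C=5*5=25
  Job (p=6,w=5): C=11, w*C=5*11=55
  Job (p=5,w=3): C=16, w*C=3*16=48
  Job (p=6,w=2): C=22, w*C=2*22=44
  Job (p=10,w=2): C=32, w*C=2*32=64
  Job (p=6,w=1): C=38, w*C=1*38=38
Total weighted completion time = 274

274


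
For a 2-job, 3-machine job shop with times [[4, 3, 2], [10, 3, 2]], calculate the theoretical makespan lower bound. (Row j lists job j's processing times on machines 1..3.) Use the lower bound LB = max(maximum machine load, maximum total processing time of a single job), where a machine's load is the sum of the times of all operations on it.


Machine loads:
  Machine 1: 4 + 10 = 14
  Machine 2: 3 + 3 = 6
  Machine 3: 2 + 2 = 4
Max machine load = 14
Job totals:
  Job 1: 9
  Job 2: 15
Max job total = 15
Lower bound = max(14, 15) = 15

15


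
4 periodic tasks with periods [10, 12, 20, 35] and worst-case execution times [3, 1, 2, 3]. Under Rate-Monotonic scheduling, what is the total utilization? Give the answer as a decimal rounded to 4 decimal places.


Compute individual utilizations (exact fractions):
  Task 1: C/T = 3/10 (approx. 0.3)
  Task 2: C/T = 1/12 (approx. 0.0833)
  Task 3: C/T = 2/20 = 1/10 (approx. 0.1)
  Task 4: C/T = 3/35 (approx. 0.0857)
Total utilization U = 3/10 + 1/12 + 1/10 + 3/35 = 239/420
Rounded to 4 decimal places: U = 0.5690
RM (Liu & Layland) bound for 4 tasks = 0.756828; compare with U = 239/420 (approx. 0.569048)
U <= bound, so schedulable by RM sufficient condition.

0.5690


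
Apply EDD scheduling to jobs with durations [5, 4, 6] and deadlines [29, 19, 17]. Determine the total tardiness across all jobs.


Sort by due date (EDD order): [(6, 17), (4, 19), (5, 29)]
Compute completion times and tardiness:
  Job 1: p=6, d=17, C=6, tardiness=max(0,6-17)=0
  Job 2: p=4, d=19, C=10, tardiness=max(0,10-19)=0
  Job 3: p=5, d=29, C=15, tardiness=max(0,15-29)=0
Total tardiness = 0

0


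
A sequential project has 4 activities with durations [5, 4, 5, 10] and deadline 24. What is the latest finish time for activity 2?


LF(activity 2) = deadline - sum of successor durations
Successors: activities 3 through 4 with durations [5, 10]
Sum of successor durations = 15
LF = 24 - 15 = 9

9


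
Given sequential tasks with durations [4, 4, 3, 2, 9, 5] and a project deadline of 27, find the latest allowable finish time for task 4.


LF(activity 4) = deadline - sum of successor durations
Successors: activities 5 through 6 with durations [9, 5]
Sum of successor durations = 14
LF = 27 - 14 = 13

13


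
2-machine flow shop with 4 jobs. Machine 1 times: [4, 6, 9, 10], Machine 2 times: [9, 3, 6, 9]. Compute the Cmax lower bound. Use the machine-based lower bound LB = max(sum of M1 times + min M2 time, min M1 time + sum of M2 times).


LB1 = sum(M1 times) + min(M2 times) = 29 + 3 = 32
LB2 = min(M1 times) + sum(M2 times) = 4 + 27 = 31
Lower bound = max(LB1, LB2) = max(32, 31) = 32

32


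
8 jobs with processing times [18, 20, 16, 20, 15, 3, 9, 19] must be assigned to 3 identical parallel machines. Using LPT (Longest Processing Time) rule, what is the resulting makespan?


Sort jobs in decreasing order (LPT): [20, 20, 19, 18, 16, 15, 9, 3]
Assign each job to the least loaded machine:
  Machine 1: jobs [20, 16, 3], load = 39
  Machine 2: jobs [20, 15, 9], load = 44
  Machine 3: jobs [19, 18], load = 37
Makespan = max load = 44

44


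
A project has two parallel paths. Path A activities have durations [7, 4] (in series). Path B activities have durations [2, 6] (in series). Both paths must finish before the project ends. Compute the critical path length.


Path A total = 7 + 4 = 11
Path B total = 2 + 6 = 8
Critical path = longest path = max(11, 8) = 11

11


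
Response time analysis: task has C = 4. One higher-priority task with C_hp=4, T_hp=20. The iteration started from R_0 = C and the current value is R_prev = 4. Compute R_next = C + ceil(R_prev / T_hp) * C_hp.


R_next = C + ceil(R_prev / T_hp) * C_hp
ceil(4 / 20) = ceil(0.2) = 1
Interference = 1 * 4 = 4
R_next = 4 + 4 = 8

8


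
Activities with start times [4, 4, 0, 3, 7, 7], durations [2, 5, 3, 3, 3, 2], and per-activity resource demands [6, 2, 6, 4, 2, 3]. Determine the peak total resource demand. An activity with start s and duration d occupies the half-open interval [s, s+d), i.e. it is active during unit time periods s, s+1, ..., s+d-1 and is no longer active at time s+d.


Each activity i is active on [start_i, start_i + duration_i).
Compute total resource usage per time slot:
  t=0: active resources = [6], total = 6
  t=1: active resources = [6], total = 6
  t=2: active resources = [6], total = 6
  t=3: active resources = [4], total = 4
  t=4: active resources = [6, 2, 4], total = 12
  t=5: active resources = [6, 2, 4], total = 12
  t=6: active resources = [2], total = 2
  t=7: active resources = [2, 2, 3], total = 7
  t=8: active resources = [2, 2, 3], total = 7
  t=9: active resources = [2], total = 2
Peak resource demand = 12

12


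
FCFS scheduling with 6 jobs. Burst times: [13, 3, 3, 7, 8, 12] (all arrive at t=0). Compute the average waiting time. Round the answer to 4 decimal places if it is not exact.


FCFS order (as given): [13, 3, 3, 7, 8, 12]
Waiting times:
  Job 1: wait = 0
  Job 2: wait = 13
  Job 3: wait = 16
  Job 4: wait = 19
  Job 5: wait = 26
  Job 6: wait = 34
Sum of waiting times = 108
Average waiting time = 108/6 = 18.0

18.0


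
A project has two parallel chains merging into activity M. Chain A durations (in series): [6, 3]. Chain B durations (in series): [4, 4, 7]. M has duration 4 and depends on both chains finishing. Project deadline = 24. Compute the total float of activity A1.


Forward pass: ES(A1) = sum of predecessors on chain A = 0
EF = ES + duration = 0 + 6 = 6
Backward pass: LF(M) = deadline = 24; LS(M) = 24 - 4 = 20
LF(A1) = LS(M) - sum(successors on chain A) = 20 - 3 = 17
LS = LF - duration = 17 - 6 = 11
Total float = LS - ES = 11 - 0 = 11

11


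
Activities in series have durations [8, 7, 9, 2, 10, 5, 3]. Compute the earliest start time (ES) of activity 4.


Activity 4 starts after activities 1 through 3 complete.
Predecessor durations: [8, 7, 9]
ES = 8 + 7 + 9 = 24

24


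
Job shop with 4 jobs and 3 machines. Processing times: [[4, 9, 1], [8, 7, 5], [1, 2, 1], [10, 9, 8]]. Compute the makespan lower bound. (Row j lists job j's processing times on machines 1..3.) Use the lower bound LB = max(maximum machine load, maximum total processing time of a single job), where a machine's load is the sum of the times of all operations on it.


Machine loads:
  Machine 1: 4 + 8 + 1 + 10 = 23
  Machine 2: 9 + 7 + 2 + 9 = 27
  Machine 3: 1 + 5 + 1 + 8 = 15
Max machine load = 27
Job totals:
  Job 1: 14
  Job 2: 20
  Job 3: 4
  Job 4: 27
Max job total = 27
Lower bound = max(27, 27) = 27

27


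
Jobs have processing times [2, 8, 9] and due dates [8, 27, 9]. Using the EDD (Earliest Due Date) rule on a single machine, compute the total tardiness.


Sort by due date (EDD order): [(2, 8), (9, 9), (8, 27)]
Compute completion times and tardiness:
  Job 1: p=2, d=8, C=2, tardiness=max(0,2-8)=0
  Job 2: p=9, d=9, C=11, tardiness=max(0,11-9)=2
  Job 3: p=8, d=27, C=19, tardiness=max(0,19-27)=0
Total tardiness = 2

2


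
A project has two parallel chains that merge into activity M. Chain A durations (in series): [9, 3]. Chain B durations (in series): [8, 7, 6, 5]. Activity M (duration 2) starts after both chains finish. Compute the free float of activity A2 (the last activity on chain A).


ES(A2) = sum of predecessors on chain A = 9
EF(A2) = ES + duration = 9 + 3 = 12
Successor of A2 is M. ES(M) = max(sum(A), sum(B)) = max(12, 26) = 26
Free float = ES(successor) - EF(current) = 26 - 12 = 14

14


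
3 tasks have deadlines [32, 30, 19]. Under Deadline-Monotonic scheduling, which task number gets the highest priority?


Sort tasks by relative deadline (ascending):
  Task 3: deadline = 19
  Task 2: deadline = 30
  Task 1: deadline = 32
Priority order (highest first): [3, 2, 1]
Highest priority task = 3

3


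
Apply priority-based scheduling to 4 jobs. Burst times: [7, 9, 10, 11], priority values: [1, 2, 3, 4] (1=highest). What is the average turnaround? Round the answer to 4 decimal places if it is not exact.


Sort by priority (ascending = highest first):
Order: [(1, 7), (2, 9), (3, 10), (4, 11)]
Completion times:
  Priority 1, burst=7, C=7
  Priority 2, burst=9, C=16
  Priority 3, burst=10, C=26
  Priority 4, burst=11, C=37
Average turnaround = 86/4 = 21.5

21.5


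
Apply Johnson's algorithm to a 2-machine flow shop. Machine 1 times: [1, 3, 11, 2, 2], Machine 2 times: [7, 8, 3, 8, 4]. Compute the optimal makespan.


Apply Johnson's rule:
  Group 1 (a <= b): [(1, 1, 7), (4, 2, 8), (5, 2, 4), (2, 3, 8)]
  Group 2 (a > b): [(3, 11, 3)]
Optimal job order: [1, 4, 5, 2, 3]
Schedule:
  Job 1: M1 done at 1, M2 done at 8
  Job 4: M1 done at 3, M2 done at 16
  Job 5: M1 done at 5, M2 done at 20
  Job 2: M1 done at 8, M2 done at 28
  Job 3: M1 done at 19, M2 done at 31
Makespan = 31

31


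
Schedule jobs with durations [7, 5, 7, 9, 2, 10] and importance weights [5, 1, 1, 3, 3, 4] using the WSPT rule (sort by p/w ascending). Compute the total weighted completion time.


Compute p/w ratios and sort ascending (WSPT): [(2, 3), (7, 5), (10, 4), (9, 3), (5, 1), (7, 1)]
Compute weighted completion times:
  Job (p=2,w=3): C=2, w*C=3*2=6
  Job (p=7,w=5): C=9, w*C=5*9=45
  Job (p=10,w=4): C=19, w*C=4*19=76
  Job (p=9,w=3): C=28, w*C=3*28=84
  Job (p=5,w=1): C=33, w*C=1*33=33
  Job (p=7,w=1): C=40, w*C=1*40=40
Total weighted completion time = 284

284


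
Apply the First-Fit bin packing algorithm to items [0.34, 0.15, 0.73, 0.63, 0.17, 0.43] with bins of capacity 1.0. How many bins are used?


Place items sequentially using First-Fit:
  Item 0.34 -> new Bin 1
  Item 0.15 -> Bin 1 (now 0.49)
  Item 0.73 -> new Bin 2
  Item 0.63 -> new Bin 3
  Item 0.17 -> Bin 1 (now 0.66)
  Item 0.43 -> new Bin 4
Total bins used = 4

4


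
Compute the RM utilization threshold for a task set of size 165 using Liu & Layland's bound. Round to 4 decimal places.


Compute 2^(1/165) = 1.0042097281
Subtract 1: 1.0042097281 - 1 = 0.0042097281
Multiply by n: 165 * 0.0042097281 = 0.6946051365
Round to 4 dp: 0.6946

0.6946


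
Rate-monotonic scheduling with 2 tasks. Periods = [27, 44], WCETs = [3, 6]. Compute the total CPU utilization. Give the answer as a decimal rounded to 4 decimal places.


Compute individual utilizations (exact fractions):
  Task 1: C/T = 3/27 = 1/9 (approx. 0.1111)
  Task 2: C/T = 6/44 = 3/22 (approx. 0.1364)
Total utilization U = 1/9 + 3/22 = 49/198
Rounded to 4 decimal places: U = 0.2475
RM (Liu & Layland) bound for 2 tasks = 0.828427; compare with U = 49/198 (approx. 0.247475)
U <= bound, so schedulable by RM sufficient condition.

0.2475


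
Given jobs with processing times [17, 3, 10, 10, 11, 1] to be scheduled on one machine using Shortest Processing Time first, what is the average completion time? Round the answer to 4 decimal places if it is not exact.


Sort jobs by processing time (SPT order): [1, 3, 10, 10, 11, 17]
Compute completion times sequentially:
  Job 1: processing = 1, completes at 1
  Job 2: processing = 3, completes at 4
  Job 3: processing = 10, completes at 14
  Job 4: processing = 10, completes at 24
  Job 5: processing = 11, completes at 35
  Job 6: processing = 17, completes at 52
Sum of completion times = 130
Average completion time = 130/6 = 21.6667

21.6667


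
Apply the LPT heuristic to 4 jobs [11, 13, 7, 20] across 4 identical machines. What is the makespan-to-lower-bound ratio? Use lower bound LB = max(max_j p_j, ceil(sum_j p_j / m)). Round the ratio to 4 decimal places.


LPT order: [20, 13, 11, 7]
Machine loads after assignment: [20, 13, 11, 7]
LPT makespan = 20
Lower bound = max(max_job, ceil(total/4)) = max(20, 13) = 20
Ratio = 20 / 20 = 1.0

1.0


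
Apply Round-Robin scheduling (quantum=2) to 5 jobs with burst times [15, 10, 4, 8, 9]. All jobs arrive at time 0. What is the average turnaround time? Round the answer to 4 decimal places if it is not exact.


Time quantum = 2
Execution trace:
  J1 runs 2 units, time = 2
  J2 runs 2 units, time = 4
  J3 runs 2 units, time = 6
  J4 runs 2 units, time = 8
  J5 runs 2 units, time = 10
  J1 runs 2 units, time = 12
  J2 runs 2 units, time = 14
  J3 runs 2 units, time = 16
  J4 runs 2 units, time = 18
  J5 runs 2 units, time = 20
  J1 runs 2 units, time = 22
  J2 runs 2 units, time = 24
  J4 runs 2 units, time = 26
  J5 runs 2 units, time = 28
  J1 runs 2 units, time = 30
  J2 runs 2 units, time = 32
  J4 runs 2 units, time = 34
  J5 runs 2 units, time = 36
  J1 runs 2 units, time = 38
  J2 runs 2 units, time = 40
  J5 runs 1 units, time = 41
  J1 runs 2 units, time = 43
  J1 runs 2 units, time = 45
  J1 runs 1 units, time = 46
Finish times: [46, 40, 16, 34, 41]
Average turnaround = 177/5 = 35.4

35.4


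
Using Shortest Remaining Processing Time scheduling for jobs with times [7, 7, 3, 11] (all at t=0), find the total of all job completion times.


Since all jobs arrive at t=0, SRPT equals SPT ordering.
SPT order: [3, 7, 7, 11]
Completion times:
  Job 1: p=3, C=3
  Job 2: p=7, C=10
  Job 3: p=7, C=17
  Job 4: p=11, C=28
Total completion time = 3 + 10 + 17 + 28 = 58

58


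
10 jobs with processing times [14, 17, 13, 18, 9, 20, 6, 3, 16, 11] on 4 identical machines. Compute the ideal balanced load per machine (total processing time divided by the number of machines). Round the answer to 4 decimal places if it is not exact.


Total processing time = 14 + 17 + 13 + 18 + 9 + 20 + 6 + 3 + 16 + 11 = 127
Number of machines = 4
Ideal balanced load = 127 / 4 = 31.75

31.75


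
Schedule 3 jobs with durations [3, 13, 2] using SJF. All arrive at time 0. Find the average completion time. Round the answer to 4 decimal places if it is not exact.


SJF order (ascending): [2, 3, 13]
Completion times:
  Job 1: burst=2, C=2
  Job 2: burst=3, C=5
  Job 3: burst=13, C=18
Average completion = 25/3 = 8.3333

8.3333
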